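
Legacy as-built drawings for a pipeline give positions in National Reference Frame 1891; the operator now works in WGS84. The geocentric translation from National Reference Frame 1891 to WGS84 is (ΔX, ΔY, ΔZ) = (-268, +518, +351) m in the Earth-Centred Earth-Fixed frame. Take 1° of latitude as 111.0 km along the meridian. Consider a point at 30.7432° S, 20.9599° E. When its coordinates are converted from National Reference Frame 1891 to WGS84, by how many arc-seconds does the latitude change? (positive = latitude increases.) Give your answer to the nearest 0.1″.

Δφ = 8.7″

sin φ = -0.511191, cos φ = 0.859467, sin λ = 0.357714, cos λ = 0.933831.
North component: ΔN = −sin φ cos λ·ΔX − sin φ sin λ·ΔY + cos φ·ΔZ = −(-0.511191)(0.933831)(-268) − (-0.511191)(0.357714)(518) + (0.859467)(351) = 268.46 m.
1° of latitude spans 111000 m, so Δφ = 268.46 / 111000 × 3600 = 8.707″.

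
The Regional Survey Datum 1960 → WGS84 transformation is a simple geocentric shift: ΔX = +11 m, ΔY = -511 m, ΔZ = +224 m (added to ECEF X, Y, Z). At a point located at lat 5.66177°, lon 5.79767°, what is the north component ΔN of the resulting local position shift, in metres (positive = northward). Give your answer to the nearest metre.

The local north axis is (−sin φ cos λ, −sin φ sin λ, cos φ), giving ΔN = -1.080 + 5.093 + 222.907 = 226.92 m.

ΔN = 227 m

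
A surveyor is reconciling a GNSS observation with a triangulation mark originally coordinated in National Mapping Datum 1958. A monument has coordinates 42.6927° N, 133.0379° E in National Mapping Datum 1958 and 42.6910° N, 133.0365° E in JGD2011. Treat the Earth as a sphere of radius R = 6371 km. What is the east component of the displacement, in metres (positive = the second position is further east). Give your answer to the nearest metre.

Δφ = 42.6910° − 42.6927° = -0.0017°; Δλ = 133.0365° − 133.0379° = -0.0014°.
1° along a meridian = πR/180 = 111195 m.
ΔN = Δφ × 111195 = -189.0 m; ΔE = Δλ × 111195 × cos(42.6927°) = -0.0014 × 111195 × 0.735001 = -114.4 m.

ΔE = -114 m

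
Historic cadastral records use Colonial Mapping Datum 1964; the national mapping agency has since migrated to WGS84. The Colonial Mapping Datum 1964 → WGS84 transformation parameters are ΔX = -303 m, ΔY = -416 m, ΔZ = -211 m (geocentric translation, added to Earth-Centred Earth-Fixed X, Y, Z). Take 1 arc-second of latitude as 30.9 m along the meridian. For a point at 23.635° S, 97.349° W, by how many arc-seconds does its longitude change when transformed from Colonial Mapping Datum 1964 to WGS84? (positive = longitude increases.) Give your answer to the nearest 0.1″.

Δλ = -8.7″

sin φ = -0.400909, cos φ = 0.916118, sin λ = -0.991785, cos λ = -0.127913.
East component: ΔE = −sin λ·ΔX + cos λ·ΔY = −(-0.991785)(-303) + (-0.127913)(-416) = -247.30 m.
1° of latitude spans 3600 × 30.90 = 111240 m; at latitude φ, 1° of longitude spans that × cos φ = 101909.0 m, so Δλ = -247.30 / 101909.0 × 3600 = -8.736″.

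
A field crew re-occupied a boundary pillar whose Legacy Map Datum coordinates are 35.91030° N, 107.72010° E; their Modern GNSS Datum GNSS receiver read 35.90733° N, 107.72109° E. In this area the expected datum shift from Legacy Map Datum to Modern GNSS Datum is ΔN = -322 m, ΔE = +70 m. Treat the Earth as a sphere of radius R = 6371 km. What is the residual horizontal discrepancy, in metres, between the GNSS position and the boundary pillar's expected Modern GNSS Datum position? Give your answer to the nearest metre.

21 m

Observed coordinate differences: Δφ = -0.00297°, Δλ = +0.00099°.
Converting to metres (1° lat = 111195 m, cos φ = 0.809936): observed ΔN = -330.2 m, observed ΔE = 89.2 m.
Subtracting the expected shift leaves a residual of -330.2 − (-322) = -8.2 m north and 89.2 − (70) = 19.2 m east.
Residual distance = √((-8.2)² + 19.2²) = 20.9 m.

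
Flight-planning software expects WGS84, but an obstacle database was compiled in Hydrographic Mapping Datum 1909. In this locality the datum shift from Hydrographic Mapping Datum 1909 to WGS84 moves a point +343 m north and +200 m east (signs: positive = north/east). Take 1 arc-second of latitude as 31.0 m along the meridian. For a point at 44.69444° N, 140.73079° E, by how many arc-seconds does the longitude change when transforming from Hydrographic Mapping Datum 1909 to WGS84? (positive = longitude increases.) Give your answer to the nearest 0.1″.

Δλ = 9.1″

At latitude 44.69444°, cos φ = 0.710868.
1″ of longitude at this latitude = 31.00 × cos φ = 22.0369 m, so Δλ = 200.0 / 22.0369 = 9.076″.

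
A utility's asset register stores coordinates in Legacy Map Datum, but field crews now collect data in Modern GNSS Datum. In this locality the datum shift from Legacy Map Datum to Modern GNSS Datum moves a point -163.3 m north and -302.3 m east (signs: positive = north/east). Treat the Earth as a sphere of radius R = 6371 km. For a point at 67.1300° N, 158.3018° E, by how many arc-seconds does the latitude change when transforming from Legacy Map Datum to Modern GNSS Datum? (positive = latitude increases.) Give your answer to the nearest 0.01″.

On a sphere of radius R, 1 rad of latitude = R, so Δφ = ΔN / R = -163.3 / 6371000 = -2.5632e-05 rad = -5.287″.

Δφ = -5.29″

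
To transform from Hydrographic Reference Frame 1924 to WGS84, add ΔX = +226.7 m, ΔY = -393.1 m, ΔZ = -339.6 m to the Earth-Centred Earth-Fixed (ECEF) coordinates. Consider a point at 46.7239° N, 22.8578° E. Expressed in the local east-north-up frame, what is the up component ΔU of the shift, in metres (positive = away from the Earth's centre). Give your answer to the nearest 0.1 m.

The local up (radial) axis is (cos φ cos λ, cos φ sin λ, sin φ), giving ΔU = 143.202 − 104.677 − 247.249 = -208.72 m.

ΔU = -208.7 m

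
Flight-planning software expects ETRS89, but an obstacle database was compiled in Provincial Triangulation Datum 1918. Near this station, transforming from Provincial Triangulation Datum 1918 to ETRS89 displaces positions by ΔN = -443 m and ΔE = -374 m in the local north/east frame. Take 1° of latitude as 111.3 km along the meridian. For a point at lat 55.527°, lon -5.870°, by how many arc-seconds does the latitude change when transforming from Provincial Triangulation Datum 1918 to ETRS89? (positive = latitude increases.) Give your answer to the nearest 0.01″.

1° of latitude = 111.3 km, so Δφ = -443.0 / 111300 = -0.0039802° = -14.329″.

Δφ = -14.33″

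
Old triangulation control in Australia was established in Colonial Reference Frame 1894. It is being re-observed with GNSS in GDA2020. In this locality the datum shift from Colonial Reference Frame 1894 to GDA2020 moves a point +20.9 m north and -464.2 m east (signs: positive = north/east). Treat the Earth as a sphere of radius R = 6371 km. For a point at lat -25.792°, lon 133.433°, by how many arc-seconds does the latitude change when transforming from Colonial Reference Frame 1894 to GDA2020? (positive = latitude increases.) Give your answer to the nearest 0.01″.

Δφ = 0.68″

On a sphere of radius R, 1 rad of latitude = R, so Δφ = ΔN / R = 20.9 / 6371000 = 3.2805e-06 rad = 0.677″.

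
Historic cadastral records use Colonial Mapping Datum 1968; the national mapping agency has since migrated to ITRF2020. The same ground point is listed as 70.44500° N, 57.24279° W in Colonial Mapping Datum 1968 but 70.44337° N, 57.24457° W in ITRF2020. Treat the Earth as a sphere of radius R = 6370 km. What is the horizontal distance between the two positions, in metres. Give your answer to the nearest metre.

Δφ = 70.44337° − 70.44500° = -0.00163°; Δλ = -57.24457° − -57.24279° = -0.00178°.
1° along a meridian = πR/180 = 111177 m.
ΔN = Δφ × 111177 = -181.2 m; ΔE = Δλ × 111177 × cos(70.44500°) = -0.00178 × 111177 × 0.334712 = -66.2 m.
Distance = √(ΔE² + ΔN²) = √((-66.2)² + (-181.2)²) = 192.9 m.

193 m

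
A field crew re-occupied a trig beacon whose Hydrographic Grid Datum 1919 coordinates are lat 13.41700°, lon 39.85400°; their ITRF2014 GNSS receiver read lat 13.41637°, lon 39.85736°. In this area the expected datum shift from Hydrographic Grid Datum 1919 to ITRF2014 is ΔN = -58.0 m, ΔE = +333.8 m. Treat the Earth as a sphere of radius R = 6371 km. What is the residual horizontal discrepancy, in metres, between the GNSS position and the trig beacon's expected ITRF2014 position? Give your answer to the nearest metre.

32 m

Observed coordinate differences: Δφ = -0.00063°, Δλ = +0.00336°.
Converting to metres (1° lat = 111195 m, cos φ = 0.972707): observed ΔN = -70.1 m, observed ΔE = 363.4 m.
Subtracting the expected shift leaves a residual of -70.1 − (-58.0) = -12.1 m north and 363.4 − (333.8) = 29.6 m east.
Residual distance = √((-12.1)² + 29.6²) = 32.0 m.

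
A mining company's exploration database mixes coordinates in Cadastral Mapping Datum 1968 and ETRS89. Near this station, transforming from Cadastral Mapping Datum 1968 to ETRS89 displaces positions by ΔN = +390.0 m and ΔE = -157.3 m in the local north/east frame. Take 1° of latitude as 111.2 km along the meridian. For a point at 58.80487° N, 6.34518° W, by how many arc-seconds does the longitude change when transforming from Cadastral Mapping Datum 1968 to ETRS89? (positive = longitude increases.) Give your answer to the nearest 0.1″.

Δλ = -9.8″

At latitude 58.80487°, cos φ = 0.517954.
1° of longitude at this latitude = 111.2 × cos φ = 57.60 km, so Δλ = -157.3 / 57596.5 = -0.0027311° = -9.832″.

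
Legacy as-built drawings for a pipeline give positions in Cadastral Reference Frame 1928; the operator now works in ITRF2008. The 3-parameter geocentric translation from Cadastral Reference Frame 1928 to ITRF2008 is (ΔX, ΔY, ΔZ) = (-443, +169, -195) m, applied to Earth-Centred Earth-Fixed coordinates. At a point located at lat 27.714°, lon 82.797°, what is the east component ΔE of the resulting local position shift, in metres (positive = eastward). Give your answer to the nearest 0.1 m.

At φ = 27.714°, λ = 82.797°: sin φ = 0.465058, cos φ = 0.885280, sin λ = 0.992108, cos λ = 0.125385.
ΔE = −sin λ·ΔX + cos λ·ΔY = −(0.992108)·(-443) + (0.125385)·(169) = 460.69 m.

ΔE = 460.7 m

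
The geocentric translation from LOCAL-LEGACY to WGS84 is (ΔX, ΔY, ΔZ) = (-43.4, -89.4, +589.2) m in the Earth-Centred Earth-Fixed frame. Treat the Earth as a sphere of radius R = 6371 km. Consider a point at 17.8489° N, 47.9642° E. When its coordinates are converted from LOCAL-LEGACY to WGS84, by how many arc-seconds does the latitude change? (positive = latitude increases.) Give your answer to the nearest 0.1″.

Δφ = 19.1″

sin φ = 0.306508, cos φ = 0.951868, sin λ = 0.742727, cos λ = 0.669595.
North component: ΔN = −sin φ cos λ·ΔX − sin φ sin λ·ΔY + cos φ·ΔZ = −(0.306508)(0.669595)(-43.4) − (0.306508)(0.742727)(-89.4) + (0.951868)(589.2) = 590.10 m.
1° of latitude spans πR/180 = 111195 m, so Δφ = 590.10 / 111195 × 3600 = 19.105″.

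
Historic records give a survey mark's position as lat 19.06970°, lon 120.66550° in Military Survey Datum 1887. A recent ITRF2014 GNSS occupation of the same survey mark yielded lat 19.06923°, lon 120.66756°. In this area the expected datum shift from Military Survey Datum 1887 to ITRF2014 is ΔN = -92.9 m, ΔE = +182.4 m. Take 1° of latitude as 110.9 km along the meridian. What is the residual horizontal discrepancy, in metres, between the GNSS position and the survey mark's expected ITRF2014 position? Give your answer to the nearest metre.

Observed coordinate differences: Δφ = -0.00047°, Δλ = +0.00206°.
Converting to metres (1° lat = 110900 m, cos φ = 0.945122): observed ΔN = -52.1 m, observed ΔE = 215.9 m.
Subtracting the expected shift leaves a residual of -52.1 − (-92.9) = 40.8 m north and 215.9 − (182.4) = 33.5 m east.
Residual distance = √(40.8² + 33.5²) = 52.8 m.

53 m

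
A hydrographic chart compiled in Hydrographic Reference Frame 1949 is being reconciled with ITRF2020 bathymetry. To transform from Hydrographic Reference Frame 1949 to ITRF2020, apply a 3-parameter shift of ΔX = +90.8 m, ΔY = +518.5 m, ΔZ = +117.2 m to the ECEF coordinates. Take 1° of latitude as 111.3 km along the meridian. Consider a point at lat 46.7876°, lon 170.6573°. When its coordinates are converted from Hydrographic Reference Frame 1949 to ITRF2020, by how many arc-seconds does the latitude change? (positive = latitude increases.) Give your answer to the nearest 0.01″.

sin φ = 0.728820, cos φ = 0.684705, sin λ = 0.162339, cos λ = -0.986735.
North component: ΔN = −sin φ cos λ·ΔX − sin φ sin λ·ΔY + cos φ·ΔZ = −(0.728820)(-0.986735)(90.8) − (0.728820)(0.162339)(518.5) + (0.684705)(117.2) = 84.20 m.
1° of latitude spans 111300 m, so Δφ = 84.20 / 111300 × 3600 = 2.723″.

Δφ = 2.72″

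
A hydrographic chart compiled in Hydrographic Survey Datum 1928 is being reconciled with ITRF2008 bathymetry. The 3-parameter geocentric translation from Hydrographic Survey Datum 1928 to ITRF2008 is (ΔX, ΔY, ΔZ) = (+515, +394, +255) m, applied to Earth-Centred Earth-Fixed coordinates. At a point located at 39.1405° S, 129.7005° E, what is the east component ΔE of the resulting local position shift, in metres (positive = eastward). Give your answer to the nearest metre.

At φ = -39.1405°, λ = 129.7005°: sin φ = -0.631224, cos φ = 0.775600, sin λ = 0.769394, cos λ = -0.638775.
ΔE = −sin λ·ΔX + cos λ·ΔY = −(0.769394)·(515) + (-0.638775)·(394) = -647.92 m.

ΔE = -648 m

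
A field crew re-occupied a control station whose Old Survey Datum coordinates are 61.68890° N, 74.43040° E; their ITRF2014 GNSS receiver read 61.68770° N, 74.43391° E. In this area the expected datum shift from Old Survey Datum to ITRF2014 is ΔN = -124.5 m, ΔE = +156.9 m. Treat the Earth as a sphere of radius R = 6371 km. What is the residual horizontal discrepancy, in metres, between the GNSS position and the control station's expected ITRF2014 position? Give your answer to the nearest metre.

30 m

Observed coordinate differences: Δφ = -0.00120°, Δλ = +0.00351°.
Converting to metres (1° lat = 111195 m, cos φ = 0.474259): observed ΔN = -133.4 m, observed ΔE = 185.1 m.
Subtracting the expected shift leaves a residual of -133.4 − (-124.5) = -8.9 m north and 185.1 − (156.9) = 28.2 m east.
Residual distance = √((-8.9)² + 28.2²) = 29.6 m.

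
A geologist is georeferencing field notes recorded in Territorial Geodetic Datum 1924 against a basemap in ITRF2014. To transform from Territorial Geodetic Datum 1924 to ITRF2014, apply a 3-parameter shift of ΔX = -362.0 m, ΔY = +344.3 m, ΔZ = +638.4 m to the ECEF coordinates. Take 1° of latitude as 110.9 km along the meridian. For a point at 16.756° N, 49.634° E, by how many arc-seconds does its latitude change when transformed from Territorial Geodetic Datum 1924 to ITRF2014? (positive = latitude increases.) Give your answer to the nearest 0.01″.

sin φ = 0.288297, cos φ = 0.957541, sin λ = 0.761923, cos λ = 0.647668.
North component: ΔN = −sin φ cos λ·ΔX − sin φ sin λ·ΔY + cos φ·ΔZ = −(0.288297)(0.647668)(-362.0) − (0.288297)(0.761923)(344.3) + (0.957541)(638.4) = 603.26 m.
1° of latitude spans 110900 m, so Δφ = 603.26 / 110900 × 3600 = 19.583″.

Δφ = 19.58″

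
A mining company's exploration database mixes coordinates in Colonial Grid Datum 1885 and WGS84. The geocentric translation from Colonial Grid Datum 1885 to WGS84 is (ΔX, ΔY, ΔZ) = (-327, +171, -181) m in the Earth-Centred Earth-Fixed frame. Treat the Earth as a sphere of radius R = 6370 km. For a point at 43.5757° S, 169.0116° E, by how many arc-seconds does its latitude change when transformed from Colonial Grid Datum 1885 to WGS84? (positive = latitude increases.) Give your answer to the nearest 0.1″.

sin φ = -0.689312, cos φ = 0.724464, sin λ = 0.190610, cos λ = -0.981666.
North component: ΔN = −sin φ cos λ·ΔX − sin φ sin λ·ΔY + cos φ·ΔZ = −(-0.689312)(-0.981666)(-327) − (-0.689312)(0.190610)(171) + (0.724464)(-181) = 112.61 m.
1° of latitude spans πR/180 = 111177 m, so Δφ = 112.61 / 111177 × 3600 = 3.646″.

Δφ = 3.6″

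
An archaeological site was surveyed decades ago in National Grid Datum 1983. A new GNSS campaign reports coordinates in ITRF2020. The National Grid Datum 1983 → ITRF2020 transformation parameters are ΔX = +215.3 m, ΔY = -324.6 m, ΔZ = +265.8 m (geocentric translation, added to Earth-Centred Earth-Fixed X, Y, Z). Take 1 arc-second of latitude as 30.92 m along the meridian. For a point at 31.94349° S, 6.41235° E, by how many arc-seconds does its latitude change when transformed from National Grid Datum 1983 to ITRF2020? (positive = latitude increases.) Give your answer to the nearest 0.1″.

Δφ = 10.3″

sin φ = -0.529083, cos φ = 0.848570, sin λ = 0.111683, cos λ = 0.993744.
North component: ΔN = −sin φ cos λ·ΔX − sin φ sin λ·ΔY + cos φ·ΔZ = −(-0.529083)(0.993744)(215.3) − (-0.529083)(0.111683)(-324.6) + (0.848570)(265.8) = 319.57 m.
1° of latitude spans 3600 × 30.92 = 111312 m, so Δφ = 319.57 / 111312 × 3600 = 10.335″.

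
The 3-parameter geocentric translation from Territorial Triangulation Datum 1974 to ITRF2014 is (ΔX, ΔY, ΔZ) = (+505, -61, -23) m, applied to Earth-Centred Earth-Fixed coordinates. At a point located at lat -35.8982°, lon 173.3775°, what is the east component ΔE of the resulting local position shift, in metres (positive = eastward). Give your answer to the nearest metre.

The local east axis at (φ, λ) is (−sin λ, cos λ, 0), so ΔE = −sin(173.3775°)·505 + cos(173.3775°)·(-61) = 2.35 m.

ΔE = 2 m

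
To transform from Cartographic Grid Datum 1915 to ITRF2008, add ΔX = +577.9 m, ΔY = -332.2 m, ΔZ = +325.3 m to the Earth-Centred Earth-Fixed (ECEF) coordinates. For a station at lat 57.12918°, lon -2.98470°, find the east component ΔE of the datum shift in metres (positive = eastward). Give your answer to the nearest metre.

At φ = 57.12918°, λ = -2.98470°: sin φ = 0.839896, cos φ = 0.542747, sin λ = -0.052069, cos λ = 0.998643.
ΔE = −sin λ·ΔX + cos λ·ΔY = −(-0.052069)·(577.9) + (0.998643)·(-332.2) = -301.66 m.

ΔE = -302 m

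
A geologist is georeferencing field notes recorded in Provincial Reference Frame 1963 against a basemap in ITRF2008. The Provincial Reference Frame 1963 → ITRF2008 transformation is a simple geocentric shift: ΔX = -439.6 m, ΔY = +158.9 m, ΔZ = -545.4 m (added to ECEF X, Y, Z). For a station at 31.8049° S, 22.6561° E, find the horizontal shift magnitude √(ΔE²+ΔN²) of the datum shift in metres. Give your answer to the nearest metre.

At φ = -31.8049°, λ = 22.6561°: sin φ = -0.527028, cos φ = 0.849848, sin λ = 0.385199, cos λ = 0.922833.
ΔE = −sin λ·ΔX + cos λ·ΔY = −(0.385199)·(-439.6) + (0.922833)·(158.9) = 315.97 m.
ΔN = −sin φ cos λ·ΔX − sin φ sin λ·ΔY + cos φ·ΔZ = −(-0.527028)(0.922833)(-439.6) − (-0.527028)(0.385199)(158.9) + (0.849848)(-545.4) = -645.05 m.
Horizontal magnitude = √(ΔE² + ΔN²) = √(315.97² + (-645.05)²) = 718.28 m.

718 m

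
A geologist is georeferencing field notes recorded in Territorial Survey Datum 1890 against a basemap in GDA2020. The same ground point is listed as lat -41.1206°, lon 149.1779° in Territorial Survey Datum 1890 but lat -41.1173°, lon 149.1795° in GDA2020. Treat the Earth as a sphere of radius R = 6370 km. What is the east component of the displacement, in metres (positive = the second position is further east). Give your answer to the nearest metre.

Δφ = -41.1173° − -41.1206° = +0.0033°; Δλ = 149.1795° − 149.1779° = +0.0016°.
1° along a meridian = πR/180 = 111177 m.
ΔN = Δφ × 111177 = 366.9 m; ΔE = Δλ × 111177 × cos(-41.1206°) = +0.0016 × 111177 × 0.753327 = 134.0 m.

ΔE = 134 m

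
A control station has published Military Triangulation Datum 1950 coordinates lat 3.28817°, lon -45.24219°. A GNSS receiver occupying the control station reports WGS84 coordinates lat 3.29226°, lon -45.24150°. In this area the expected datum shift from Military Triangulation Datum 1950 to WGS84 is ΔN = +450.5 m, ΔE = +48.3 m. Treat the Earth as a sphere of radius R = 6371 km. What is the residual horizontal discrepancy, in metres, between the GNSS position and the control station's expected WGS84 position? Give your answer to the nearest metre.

Observed coordinate differences: Δφ = +0.00409°, Δλ = +0.00069°.
Converting to metres (1° lat = 111195 m, cos φ = 0.998354): observed ΔN = 454.8 m, observed ΔE = 76.6 m.
Subtracting the expected shift leaves a residual of 454.8 − (450.5) = 4.3 m north and 76.6 − (48.3) = 28.3 m east.
Residual distance = √(4.3² + 28.3²) = 28.6 m.

29 m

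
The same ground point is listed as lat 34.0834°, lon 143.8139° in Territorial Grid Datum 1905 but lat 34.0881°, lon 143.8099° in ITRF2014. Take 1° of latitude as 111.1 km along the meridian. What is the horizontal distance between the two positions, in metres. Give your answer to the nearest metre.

639 m

Δφ = 34.0881° − 34.0834° = +0.0047°; Δλ = 143.8099° − 143.8139° = -0.0040°.
ΔN = Δφ × 111100 = 522.2 m; ΔE = Δλ × 111100 × cos(34.0834°) = -0.0040 × 111100 × 0.828223 = -368.1 m.
Distance = √(ΔE² + ΔN²) = √((-368.1)² + 522.2²) = 638.9 m.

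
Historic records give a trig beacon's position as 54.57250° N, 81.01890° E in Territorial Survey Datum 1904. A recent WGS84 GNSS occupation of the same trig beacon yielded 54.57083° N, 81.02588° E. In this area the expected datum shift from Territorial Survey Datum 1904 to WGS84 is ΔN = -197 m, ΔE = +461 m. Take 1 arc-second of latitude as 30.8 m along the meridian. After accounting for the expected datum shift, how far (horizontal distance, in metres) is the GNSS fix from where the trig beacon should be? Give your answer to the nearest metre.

17 m

Observed coordinate differences: Δφ = -0.00167°, Δλ = +0.00698°.
Converting to metres (1° lat = 110880 m, cos φ = 0.579672): observed ΔN = -185.2 m, observed ΔE = 448.6 m.
Subtracting the expected shift leaves a residual of -185.2 − (-197) = 11.8 m north and 448.6 − (461) = -12.4 m east.
Residual distance = √(11.8² + (-12.4)²) = 17.1 m.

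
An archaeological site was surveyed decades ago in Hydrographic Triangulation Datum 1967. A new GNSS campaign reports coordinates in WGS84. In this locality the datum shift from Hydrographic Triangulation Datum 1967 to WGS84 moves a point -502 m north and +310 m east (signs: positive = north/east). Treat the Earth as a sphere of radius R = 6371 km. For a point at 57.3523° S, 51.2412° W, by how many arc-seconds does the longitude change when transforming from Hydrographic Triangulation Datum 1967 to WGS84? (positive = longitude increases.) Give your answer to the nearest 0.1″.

At latitude -57.3523°, cos φ = 0.539472.
One radian of longitude at latitude φ spans R cos φ, so Δλ = ΔE / (R cos φ) = 310.0 / (6371000 × 0.539472) = 9.0196e-05 rad = 18.604″.

Δλ = 18.6″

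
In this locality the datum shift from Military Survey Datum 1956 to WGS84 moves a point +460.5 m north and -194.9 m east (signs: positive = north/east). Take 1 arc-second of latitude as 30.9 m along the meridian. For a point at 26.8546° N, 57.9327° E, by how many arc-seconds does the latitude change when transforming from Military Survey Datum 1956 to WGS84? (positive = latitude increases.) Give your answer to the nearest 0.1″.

1″ of latitude = 30.90 m, so Δφ = 460.5 / 30.90 = 14.903″.

Δφ = 14.9″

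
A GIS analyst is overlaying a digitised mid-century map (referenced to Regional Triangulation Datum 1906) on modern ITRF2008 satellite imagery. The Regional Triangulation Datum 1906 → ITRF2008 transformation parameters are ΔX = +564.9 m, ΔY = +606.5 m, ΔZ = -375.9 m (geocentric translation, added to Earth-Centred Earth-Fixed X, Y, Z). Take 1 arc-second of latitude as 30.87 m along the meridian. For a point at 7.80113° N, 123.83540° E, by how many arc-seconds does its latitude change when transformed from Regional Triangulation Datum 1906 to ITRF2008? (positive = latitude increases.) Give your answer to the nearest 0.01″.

sin φ = 0.135735, cos φ = 0.990745, sin λ = 0.830641, cos λ = -0.556809.
North component: ΔN = −sin φ cos λ·ΔX − sin φ sin λ·ΔY + cos φ·ΔZ = −(0.135735)(-0.556809)(564.9) − (0.135735)(0.830641)(606.5) + (0.990745)(-375.9) = -398.11 m.
1° of latitude spans 3600 × 30.87 = 111132 m, so Δφ = -398.11 / 111132 × 3600 = -12.896″.

Δφ = -12.90″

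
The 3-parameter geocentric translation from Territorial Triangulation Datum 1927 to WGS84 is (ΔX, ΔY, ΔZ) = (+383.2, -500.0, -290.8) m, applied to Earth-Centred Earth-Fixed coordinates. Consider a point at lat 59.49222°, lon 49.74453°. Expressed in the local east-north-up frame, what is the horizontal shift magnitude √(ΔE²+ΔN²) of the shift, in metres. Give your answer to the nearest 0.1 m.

At φ = 59.49222°, λ = 49.74453°: sin φ = 0.861560, cos φ = 0.507655, sin λ = 0.763171, cos λ = 0.646197.
ΔE = −sin λ·ΔX + cos λ·ΔY = −(0.763171)·(383.2) + (0.646197)·(-500.0) = -615.55 m.
ΔN = −sin φ cos λ·ΔX − sin φ sin λ·ΔY + cos φ·ΔZ = −(0.861560)(0.646197)(383.2) − (0.861560)(0.763171)(-500.0) + (0.507655)(-290.8) = -32.21 m.
Horizontal magnitude = √(ΔE² + ΔN²) = √((-615.55)² + (-32.21)²) = 616.39 m.

616.4 m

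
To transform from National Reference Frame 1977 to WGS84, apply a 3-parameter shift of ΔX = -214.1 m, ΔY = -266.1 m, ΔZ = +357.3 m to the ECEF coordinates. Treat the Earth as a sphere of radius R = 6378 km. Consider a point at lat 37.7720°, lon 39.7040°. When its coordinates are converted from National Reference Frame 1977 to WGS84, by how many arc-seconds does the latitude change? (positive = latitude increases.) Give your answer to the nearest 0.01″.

Δφ = 15.76″

sin φ = 0.612521, cos φ = 0.790454, sin λ = 0.638822, cos λ = 0.769355.
North component: ΔN = −sin φ cos λ·ΔX − sin φ sin λ·ΔY + cos φ·ΔZ = −(0.612521)(0.769355)(-214.1) − (0.612521)(0.638822)(-266.1) + (0.790454)(357.3) = 487.45 m.
1° of latitude spans πR/180 = 111317 m, so Δφ = 487.45 / 111317 × 3600 = 15.764″.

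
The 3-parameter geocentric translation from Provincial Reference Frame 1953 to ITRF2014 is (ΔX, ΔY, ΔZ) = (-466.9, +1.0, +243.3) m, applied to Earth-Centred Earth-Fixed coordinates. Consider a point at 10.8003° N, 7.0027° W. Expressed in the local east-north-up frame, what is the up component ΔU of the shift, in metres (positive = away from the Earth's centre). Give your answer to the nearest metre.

The local up (radial) axis is (cos φ cos λ, cos φ sin λ, sin φ), giving ΔU = -455.208 − 0.120 + 45.591 = -409.74 m.

ΔU = -410 m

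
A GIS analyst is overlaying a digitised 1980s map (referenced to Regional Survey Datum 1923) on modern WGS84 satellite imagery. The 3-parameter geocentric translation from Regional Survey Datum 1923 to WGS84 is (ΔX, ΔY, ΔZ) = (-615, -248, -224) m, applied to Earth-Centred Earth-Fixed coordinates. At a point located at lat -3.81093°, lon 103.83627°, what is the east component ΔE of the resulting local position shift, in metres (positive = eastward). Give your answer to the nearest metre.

ΔE = 656 m

The local east axis at (φ, λ) is (−sin λ, cos λ, 0), so ΔE = −sin(103.83627°)·(-615) + cos(103.83627°)·(-248) = 656.46 m.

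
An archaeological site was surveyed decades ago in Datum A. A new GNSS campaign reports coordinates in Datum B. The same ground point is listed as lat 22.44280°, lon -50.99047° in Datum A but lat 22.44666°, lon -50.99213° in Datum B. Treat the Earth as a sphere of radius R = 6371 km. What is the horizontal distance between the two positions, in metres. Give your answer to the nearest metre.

Δφ = 22.44666° − 22.44280° = +0.00386°; Δλ = -50.99213° − -50.99047° = -0.00166°.
1° along a meridian = πR/180 = 111195 m.
ΔN = Δφ × 111195 = 429.2 m; ΔE = Δλ × 111195 × cos(22.44280°) = -0.00166 × 111195 × 0.924261 = -170.6 m.
Distance = √(ΔE² + ΔN²) = √((-170.6)² + 429.2²) = 461.9 m.

462 m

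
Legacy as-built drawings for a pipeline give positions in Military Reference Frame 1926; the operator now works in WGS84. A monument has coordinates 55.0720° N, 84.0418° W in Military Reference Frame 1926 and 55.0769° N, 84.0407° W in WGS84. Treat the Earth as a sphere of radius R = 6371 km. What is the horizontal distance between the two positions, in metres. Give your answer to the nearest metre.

Δφ = 55.0769° − 55.0720° = +0.0049°; Δλ = -84.0407° − -84.0418° = +0.0011°.
1° along a meridian = πR/180 = 111195 m.
ΔN = Δφ × 111195 = 544.9 m; ΔE = Δλ × 111195 × cos(55.0720°) = +0.0011 × 111195 × 0.572547 = 70.0 m.
Distance = √(ΔE² + ΔN²) = √(70.0² + 544.9²) = 549.3 m.

549 m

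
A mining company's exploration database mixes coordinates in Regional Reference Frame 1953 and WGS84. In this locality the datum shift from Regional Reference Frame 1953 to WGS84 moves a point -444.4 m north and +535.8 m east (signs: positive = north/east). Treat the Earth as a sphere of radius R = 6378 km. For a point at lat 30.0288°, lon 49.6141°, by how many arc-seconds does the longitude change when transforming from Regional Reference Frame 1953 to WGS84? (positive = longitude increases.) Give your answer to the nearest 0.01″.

Δλ = 20.01″

At latitude 30.0288°, cos φ = 0.865774.
One radian of longitude at latitude φ spans R cos φ, so Δλ = ΔE / (R cos φ) = 535.8 / (6378000 × 0.865774) = 9.7032e-05 rad = 20.014″.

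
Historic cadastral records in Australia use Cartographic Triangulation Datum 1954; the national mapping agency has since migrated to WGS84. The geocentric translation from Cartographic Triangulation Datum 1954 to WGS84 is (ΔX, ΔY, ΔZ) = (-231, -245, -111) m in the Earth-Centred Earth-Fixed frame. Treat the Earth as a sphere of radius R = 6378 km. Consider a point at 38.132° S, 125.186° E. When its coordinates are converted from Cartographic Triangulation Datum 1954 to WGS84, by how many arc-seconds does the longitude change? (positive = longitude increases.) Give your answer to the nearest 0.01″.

sin φ = -0.617475, cos φ = 0.786590, sin λ = 0.817286, cos λ = -0.576233.
East component: ΔE = −sin λ·ΔX + cos λ·ΔY = −(0.817286)(-231) + (-0.576233)(-245) = 329.97 m.
1° of latitude spans πR/180 = 111317 m; at latitude φ, 1° of longitude spans that × cos φ = 87560.9 m, so Δλ = 329.97 / 87560.9 × 3600 = 13.566″.

Δλ = 13.57″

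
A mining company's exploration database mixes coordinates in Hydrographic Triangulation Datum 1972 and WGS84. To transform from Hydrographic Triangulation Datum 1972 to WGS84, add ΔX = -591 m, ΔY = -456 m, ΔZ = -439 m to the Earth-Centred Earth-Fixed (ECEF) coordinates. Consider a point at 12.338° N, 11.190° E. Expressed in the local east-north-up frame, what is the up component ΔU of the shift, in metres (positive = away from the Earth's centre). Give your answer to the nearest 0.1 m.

At φ = 12.338°, λ = 11.190°: sin φ = 0.213678, cos φ = 0.976904, sin λ = 0.194063, cos λ = 0.980989.
ΔU = cos φ cos λ·ΔX + cos φ sin λ·ΔY + sin φ·ΔZ = (0.976904)(0.980989)(-591) + (0.976904)(0.194063)(-456) + (0.213678)(-439) = -746.63 m.

ΔU = -746.6 m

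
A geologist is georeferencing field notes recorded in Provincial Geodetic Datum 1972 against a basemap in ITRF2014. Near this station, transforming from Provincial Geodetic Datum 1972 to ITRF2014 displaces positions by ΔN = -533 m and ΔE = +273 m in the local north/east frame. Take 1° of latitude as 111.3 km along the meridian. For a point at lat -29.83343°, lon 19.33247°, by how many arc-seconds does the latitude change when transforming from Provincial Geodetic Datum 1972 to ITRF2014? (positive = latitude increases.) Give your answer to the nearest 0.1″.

1° of latitude = 111.3 km, so Δφ = -533.0 / 111300 = -0.0047889° = -17.240″.

Δφ = -17.2″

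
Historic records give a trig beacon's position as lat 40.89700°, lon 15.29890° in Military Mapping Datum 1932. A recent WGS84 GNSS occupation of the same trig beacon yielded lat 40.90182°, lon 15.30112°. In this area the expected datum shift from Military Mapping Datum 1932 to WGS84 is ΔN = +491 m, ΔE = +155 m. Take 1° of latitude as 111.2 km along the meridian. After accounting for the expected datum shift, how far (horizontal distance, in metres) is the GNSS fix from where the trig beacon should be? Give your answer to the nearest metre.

Observed coordinate differences: Δφ = +0.00482°, Δλ = +0.00222°.
Converting to metres (1° lat = 111200 m, cos φ = 0.755888): observed ΔN = 536.0 m, observed ΔE = 186.6 m.
Subtracting the expected shift leaves a residual of 536.0 − (491) = 45.0 m north and 186.6 − (155) = 31.6 m east.
Residual distance = √(45.0² + 31.6²) = 55.0 m.

55 m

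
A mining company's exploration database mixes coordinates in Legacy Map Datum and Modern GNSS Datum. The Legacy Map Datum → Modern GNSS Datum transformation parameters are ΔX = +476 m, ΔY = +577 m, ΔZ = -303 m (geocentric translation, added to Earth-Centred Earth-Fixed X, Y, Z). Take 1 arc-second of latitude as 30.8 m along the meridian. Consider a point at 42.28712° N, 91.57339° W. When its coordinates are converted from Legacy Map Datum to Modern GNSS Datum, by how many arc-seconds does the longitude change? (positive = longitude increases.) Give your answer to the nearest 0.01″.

sin φ = 0.672846, cos φ = 0.739782, sin λ = -0.999623, cos λ = -0.027457.
East component: ΔE = −sin λ·ΔX + cos λ·ΔY = −(-0.999623)(476) + (-0.027457)(577) = 459.98 m.
1° of latitude spans 3600 × 30.80 = 110880 m; at latitude φ, 1° of longitude spans that × cos φ = 82027.1 m, so Δλ = 459.98 / 82027.1 × 3600 = 20.187″.

Δλ = 20.19″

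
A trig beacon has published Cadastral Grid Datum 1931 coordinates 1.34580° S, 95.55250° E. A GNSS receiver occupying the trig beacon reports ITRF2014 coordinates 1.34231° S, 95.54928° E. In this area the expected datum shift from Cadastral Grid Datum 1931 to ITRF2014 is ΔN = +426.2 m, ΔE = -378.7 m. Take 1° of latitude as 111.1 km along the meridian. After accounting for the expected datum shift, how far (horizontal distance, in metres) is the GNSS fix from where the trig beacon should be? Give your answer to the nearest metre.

44 m

Observed coordinate differences: Δφ = +0.00349°, Δλ = -0.00322°.
Converting to metres (1° lat = 111100 m, cos φ = 0.999724): observed ΔN = 387.7 m, observed ΔE = -357.6 m.
Subtracting the expected shift leaves a residual of 387.7 − (426.2) = -38.5 m north and -357.6 − (-378.7) = 21.1 m east.
Residual distance = √((-38.5)² + 21.1²) = 43.8 m.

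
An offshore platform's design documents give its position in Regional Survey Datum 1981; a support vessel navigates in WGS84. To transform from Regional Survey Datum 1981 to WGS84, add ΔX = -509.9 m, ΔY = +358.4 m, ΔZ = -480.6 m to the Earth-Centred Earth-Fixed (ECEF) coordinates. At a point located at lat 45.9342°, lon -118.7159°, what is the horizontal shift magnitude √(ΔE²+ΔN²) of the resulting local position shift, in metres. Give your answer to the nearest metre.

The local east axis at (φ, λ) is (−sin λ, cos λ, 0), so ΔE = −sin(-118.7159°)·(-509.9) + cos(-118.7159°)·358.4 = -619.39 m.
The local north axis is (−sin φ cos λ, −sin φ sin λ, cos φ), giving ΔN = -176.036 + 225.853 − 334.250 = -284.43 m.
Horizontal magnitude = √(ΔE² + ΔN²) = √((-619.39)² + (-284.43)²) = 681.57 m.

682 m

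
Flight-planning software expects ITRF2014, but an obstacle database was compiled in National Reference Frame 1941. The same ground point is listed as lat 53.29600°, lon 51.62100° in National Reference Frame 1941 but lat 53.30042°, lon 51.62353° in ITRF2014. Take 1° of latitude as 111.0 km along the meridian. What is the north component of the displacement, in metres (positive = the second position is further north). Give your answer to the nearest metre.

ΔN = 491 m

Δφ = 53.30042° − 53.29600° = +0.00442°; Δλ = 51.62353° − 51.62100° = +0.00253°.
ΔN = Δφ × 111000 = 490.6 m; ΔE = Δλ × 111000 × cos(53.29600°) = +0.00253 × 111000 × 0.597681 = 167.8 m.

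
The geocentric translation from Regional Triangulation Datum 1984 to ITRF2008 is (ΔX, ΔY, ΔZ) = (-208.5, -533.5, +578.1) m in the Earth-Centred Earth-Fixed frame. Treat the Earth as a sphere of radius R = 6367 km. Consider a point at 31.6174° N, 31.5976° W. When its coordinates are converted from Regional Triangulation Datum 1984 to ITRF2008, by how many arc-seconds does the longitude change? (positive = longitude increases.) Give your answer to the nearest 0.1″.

sin φ = 0.524245, cos φ = 0.851568, sin λ = -0.523950, cos λ = 0.851749.
East component: ΔE = −sin λ·ΔX + cos λ·ΔY = −(-0.523950)(-208.5) + (0.851749)(-533.5) = -563.65 m.
1° of latitude spans πR/180 = 111125 m; at latitude φ, 1° of longitude spans that × cos φ = 94630.6 m, so Δλ = -563.65 / 94630.6 × 3600 = -21.443″.

Δλ = -21.4″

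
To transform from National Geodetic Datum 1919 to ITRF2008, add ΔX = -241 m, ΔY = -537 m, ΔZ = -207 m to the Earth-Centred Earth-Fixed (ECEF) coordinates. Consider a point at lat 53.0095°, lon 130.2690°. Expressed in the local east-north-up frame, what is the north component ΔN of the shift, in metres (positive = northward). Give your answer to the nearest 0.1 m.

At φ = 53.0095°, λ = 130.2690°: sin φ = 0.798735, cos φ = 0.601683, sin λ = 0.763018, cos λ = -0.646377.
ΔN = −sin φ cos λ·ΔX − sin φ sin λ·ΔY + cos φ·ΔZ = −(0.798735)(-0.646377)(-241) − (0.798735)(0.763018)(-537) + (0.601683)(-207) = 78.30 m.

ΔN = 78.3 m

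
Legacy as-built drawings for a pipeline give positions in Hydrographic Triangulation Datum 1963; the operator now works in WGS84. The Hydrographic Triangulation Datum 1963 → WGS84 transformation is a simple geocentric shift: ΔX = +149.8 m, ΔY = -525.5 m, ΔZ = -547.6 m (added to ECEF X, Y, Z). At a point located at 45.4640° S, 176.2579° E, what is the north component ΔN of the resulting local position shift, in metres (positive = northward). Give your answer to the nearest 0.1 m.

ΔN = -515.1 m

The local north axis is (−sin φ cos λ, −sin φ sin λ, cos φ), giving ΔN = -106.551 − 24.447 − 384.063 = -515.06 m.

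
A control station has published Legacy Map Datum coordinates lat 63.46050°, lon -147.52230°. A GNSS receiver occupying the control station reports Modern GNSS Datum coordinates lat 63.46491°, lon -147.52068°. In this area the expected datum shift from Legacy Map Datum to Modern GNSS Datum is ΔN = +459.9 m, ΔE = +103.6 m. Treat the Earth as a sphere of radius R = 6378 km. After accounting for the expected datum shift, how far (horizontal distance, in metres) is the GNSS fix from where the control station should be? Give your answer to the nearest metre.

Observed coordinate differences: Δφ = +0.00441°, Δλ = +0.00162°.
Converting to metres (1° lat = 111317 m, cos φ = 0.446815): observed ΔN = 490.9 m, observed ΔE = 80.6 m.
Subtracting the expected shift leaves a residual of 490.9 − (459.9) = 31.0 m north and 80.6 − (103.6) = -23.0 m east.
Residual distance = √(31.0² + (-23.0)²) = 38.6 m.

39 m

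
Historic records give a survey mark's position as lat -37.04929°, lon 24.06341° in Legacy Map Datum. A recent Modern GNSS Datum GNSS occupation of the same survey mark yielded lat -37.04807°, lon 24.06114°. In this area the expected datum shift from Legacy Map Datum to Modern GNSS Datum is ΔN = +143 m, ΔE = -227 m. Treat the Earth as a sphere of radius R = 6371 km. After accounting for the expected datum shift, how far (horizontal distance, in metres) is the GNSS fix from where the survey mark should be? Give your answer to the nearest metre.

27 m

Observed coordinate differences: Δφ = +0.00122°, Δλ = -0.00227°.
Converting to metres (1° lat = 111195 m, cos φ = 0.798117): observed ΔN = 135.7 m, observed ΔE = -201.5 m.
Subtracting the expected shift leaves a residual of 135.7 − (143) = -7.3 m north and -201.5 − (-227) = 25.5 m east.
Residual distance = √((-7.3)² + 25.5²) = 26.6 m.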